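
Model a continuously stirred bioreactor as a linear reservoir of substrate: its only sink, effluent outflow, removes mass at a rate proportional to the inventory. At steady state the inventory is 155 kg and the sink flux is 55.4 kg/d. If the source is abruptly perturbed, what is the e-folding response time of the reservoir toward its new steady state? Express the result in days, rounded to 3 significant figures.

For a linear reservoir the response time equals the residence time τ = M/F.
τ = 155 / 55.4 = 2.798 d.

2.80 d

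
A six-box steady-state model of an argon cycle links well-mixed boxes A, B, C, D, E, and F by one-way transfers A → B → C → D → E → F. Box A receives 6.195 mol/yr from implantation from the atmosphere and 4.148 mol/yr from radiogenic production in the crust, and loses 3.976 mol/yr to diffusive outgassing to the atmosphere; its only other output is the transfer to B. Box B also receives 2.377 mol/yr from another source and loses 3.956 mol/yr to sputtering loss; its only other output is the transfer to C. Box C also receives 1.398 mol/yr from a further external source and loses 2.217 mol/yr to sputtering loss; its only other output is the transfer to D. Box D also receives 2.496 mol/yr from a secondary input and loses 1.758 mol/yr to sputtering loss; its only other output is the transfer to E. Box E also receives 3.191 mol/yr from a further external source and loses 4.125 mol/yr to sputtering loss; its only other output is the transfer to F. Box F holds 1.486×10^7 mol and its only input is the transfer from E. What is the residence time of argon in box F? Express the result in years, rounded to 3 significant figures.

Box A: F(A→B) = (6.195 + 4.148) − 3.976 = 6.3670 mol/yr.
Box B: F(B→C) = (6.3670 + 2.377) − 3.956 = 4.7880 mol/yr.
Box C: F(C→D) = (4.7880 + 1.398) − 2.217 = 3.9690 mol/yr.
Box D: F(D→E) = (3.9690 + 2.496) − 1.758 = 4.7070 mol/yr.
Box E: F(E→F) = (4.7070 + 3.191) − 4.125 = 3.7730 mol/yr.
Box F throughput = its input = 3.7730 mol/yr; τ = 1.486×10^7 / 3.7730 = 3.939×10^6 yr.

3.94×10^6 yr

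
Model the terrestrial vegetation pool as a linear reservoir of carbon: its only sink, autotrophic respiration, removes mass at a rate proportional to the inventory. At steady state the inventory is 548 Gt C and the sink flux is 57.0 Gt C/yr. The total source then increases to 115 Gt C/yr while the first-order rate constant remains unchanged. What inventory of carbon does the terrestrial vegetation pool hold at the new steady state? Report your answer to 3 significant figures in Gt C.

Rate constant k = F/M = 57.0 / 548 = 0.1040 yr⁻¹.
At the new steady state, source = k·M_new ⇒ M_new = 115 / 0.1040 = 1106 Gt C.
(Equivalently M_new = M × F_new/F_old = 548 × 115/57.0.)

1110 Gt C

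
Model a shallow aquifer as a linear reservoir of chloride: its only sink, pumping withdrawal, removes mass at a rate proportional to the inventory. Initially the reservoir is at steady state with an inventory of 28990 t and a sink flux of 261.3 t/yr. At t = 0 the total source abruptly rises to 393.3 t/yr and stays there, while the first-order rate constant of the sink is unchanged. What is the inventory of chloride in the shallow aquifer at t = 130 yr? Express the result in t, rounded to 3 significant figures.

39100 t

τ = M₀/F₀ = 28990/261.3 = 110.9 yr; rate constant k = 1/τ.
New steady state M_∞ = F₁/k = F₁·τ = 393.3 × 110.9 = 43635 t.
M(t) = M_∞ + (M₀ − M_∞)·e^(−t/τ); t/τ = 130/110.9 = 1.172, so e^(−t/τ) = 0.3098.
M(t) = 43635 − 14640 × 0.3098 = 39097 t.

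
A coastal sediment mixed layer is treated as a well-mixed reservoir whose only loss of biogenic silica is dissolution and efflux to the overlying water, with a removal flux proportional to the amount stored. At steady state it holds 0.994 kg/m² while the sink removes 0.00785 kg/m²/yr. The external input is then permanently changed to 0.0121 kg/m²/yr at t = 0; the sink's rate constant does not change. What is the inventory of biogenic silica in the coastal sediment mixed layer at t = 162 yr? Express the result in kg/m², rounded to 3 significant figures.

Residence time τ = M₀/F₀ = 126.6 yr. The eventual steady state is M_∞ = M₀·(F₁/F₀) = 0.994 × 0.0121/0.00785 = 1.5322 kg/m².
The anomaly ΔM(t) = M(t) − M_∞ decays as ΔM₀·e^(−t/τ) with ΔM₀ = 0.994 − 1.5322 = −0.5382 kg/m².
At t = 162 yr, e^(−t/τ) = e^(−1.279) = 0.2782, so ΔM = −0.1497 kg/m² and M = 1.5322 − 0.1497 = 1.3824 kg/m².

1.38 kg/m²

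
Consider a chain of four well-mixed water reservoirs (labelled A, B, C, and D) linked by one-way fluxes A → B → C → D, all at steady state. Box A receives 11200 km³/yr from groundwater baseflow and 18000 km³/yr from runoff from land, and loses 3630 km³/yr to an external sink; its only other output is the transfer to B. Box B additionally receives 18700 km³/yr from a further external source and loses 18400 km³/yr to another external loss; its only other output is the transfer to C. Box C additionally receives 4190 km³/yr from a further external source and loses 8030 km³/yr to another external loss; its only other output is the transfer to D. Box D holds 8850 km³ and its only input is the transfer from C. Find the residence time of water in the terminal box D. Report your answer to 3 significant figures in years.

Box A: F(A→B) = (11200 + 18000) − 3630 = 25570 km³/yr.
Box B: F(B→C) = (25570 + 18700) − 18400 = 25870 km³/yr.
Box C: F(C→D) = (25870 + 4190) − 8030 = 22030 km³/yr.
Box D throughput = its input = 22030 km³/yr; τ = 8850 / 22030 = 0.4017 yr.

0.402 yr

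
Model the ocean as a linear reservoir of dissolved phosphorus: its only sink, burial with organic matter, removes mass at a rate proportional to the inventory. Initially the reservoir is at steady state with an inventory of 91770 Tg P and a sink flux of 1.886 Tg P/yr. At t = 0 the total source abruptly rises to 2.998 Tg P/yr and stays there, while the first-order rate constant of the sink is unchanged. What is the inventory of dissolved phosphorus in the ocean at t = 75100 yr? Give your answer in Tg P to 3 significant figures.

134000 Tg P

Residence time τ = M₀/F₀ = 48660 yr. The eventual steady state is M_∞ = M₀·(F₁/F₀) = 91770 × 2.998/1.886 = 145880 Tg P.
The anomaly ΔM(t) = M(t) − M_∞ decays as ΔM₀·e^(−t/τ) with ΔM₀ = 91770 − 145880 = −54110 Tg P.
At t = 75100 yr, e^(−t/τ) = e^(−1.543) = 0.2137, so ΔM = −11560 Tg P and M = 145880 − 11560 = 134320 Tg P.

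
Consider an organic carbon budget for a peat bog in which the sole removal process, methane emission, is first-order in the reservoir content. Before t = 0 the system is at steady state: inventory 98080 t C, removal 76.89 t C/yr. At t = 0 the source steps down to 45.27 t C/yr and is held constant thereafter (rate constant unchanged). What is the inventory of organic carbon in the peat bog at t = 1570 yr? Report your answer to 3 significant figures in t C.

69500 t C

τ = M₀/F₀ = 98080/76.89 = 1276 yr; rate constant k = 1/τ.
New steady state M_∞ = F₁/k = F₁·τ = 45.27 × 1276 = 57746 t C.
M(t) = M_∞ + (M₀ − M_∞)·e^(−t/τ); t/τ = 1570/1276 = 1.231, so e^(−t/τ) = 0.2921.
M(t) = 57746 + 40330 × 0.2921 = 69526 t C.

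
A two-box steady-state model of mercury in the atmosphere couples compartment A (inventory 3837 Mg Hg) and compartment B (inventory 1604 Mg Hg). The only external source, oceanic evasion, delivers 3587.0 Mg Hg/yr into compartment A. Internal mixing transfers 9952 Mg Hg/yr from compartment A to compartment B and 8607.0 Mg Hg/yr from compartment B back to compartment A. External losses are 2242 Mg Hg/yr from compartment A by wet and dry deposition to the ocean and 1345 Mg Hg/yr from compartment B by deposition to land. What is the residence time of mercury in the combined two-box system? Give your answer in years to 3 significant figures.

For the system as a whole, the A↔B exchange is internal and contributes nothing to the throughput; only the external sinks remove mass.
M_total = 3837 + 1604 = 5441.0 Mg Hg.
ΣF_external_out = 2242 + 1345 = 3587.0 Mg Hg/yr.
τ = M_total / ΣF_ext = 5441.0 / 3587.0 = 1.517 yr.

1.52 yr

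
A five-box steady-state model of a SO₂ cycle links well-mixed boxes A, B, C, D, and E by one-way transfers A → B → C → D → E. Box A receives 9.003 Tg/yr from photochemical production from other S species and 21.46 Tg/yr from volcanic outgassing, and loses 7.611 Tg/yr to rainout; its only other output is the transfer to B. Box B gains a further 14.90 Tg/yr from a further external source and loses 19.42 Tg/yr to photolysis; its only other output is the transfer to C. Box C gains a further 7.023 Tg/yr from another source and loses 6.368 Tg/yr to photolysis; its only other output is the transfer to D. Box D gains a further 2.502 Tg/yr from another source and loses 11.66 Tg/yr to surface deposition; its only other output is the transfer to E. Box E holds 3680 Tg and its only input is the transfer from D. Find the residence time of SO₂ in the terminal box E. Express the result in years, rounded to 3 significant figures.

Box A: F(A→B) = (9.003 + 21.46) − 7.611 = 22.852 Tg/yr.
Box B: F(B→C) = (22.852 + 14.90) − 19.42 = 18.332 Tg/yr.
Box C: F(C→D) = (18.332 + 7.023) − 6.368 = 18.987 Tg/yr.
Box D: F(D→E) = (18.987 + 2.502) − 11.66 = 9.8290 Tg/yr.
Box E throughput = its input = 9.8290 Tg/yr; τ = 3680 / 9.8290 = 374.4 yr.

374 yr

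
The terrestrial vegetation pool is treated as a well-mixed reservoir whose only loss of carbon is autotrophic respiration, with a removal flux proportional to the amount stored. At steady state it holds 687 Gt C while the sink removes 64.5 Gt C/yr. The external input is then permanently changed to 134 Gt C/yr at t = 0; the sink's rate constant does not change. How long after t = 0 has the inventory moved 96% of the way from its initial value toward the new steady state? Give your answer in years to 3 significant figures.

34.3 yr

τ = M₀/F₀ = 687/64.5 = 10.65 yr.
The remaining gap fraction is e^(−t/τ); 96% covered ⇒ e^(−t/τ) = 0.0400.
t = −τ ln(0.0400) = 10.65 × 3.219 = 34.28 yr.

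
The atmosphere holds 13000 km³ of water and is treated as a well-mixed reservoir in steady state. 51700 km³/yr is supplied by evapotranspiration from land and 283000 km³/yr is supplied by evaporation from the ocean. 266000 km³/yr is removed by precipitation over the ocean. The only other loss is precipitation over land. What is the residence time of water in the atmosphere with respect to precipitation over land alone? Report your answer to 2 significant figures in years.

At steady state ΣF_in = ΣF_out.
ΣF_in = 51700 + 283000 = 334700 km³/yr.
Precipitation over land flux = ΣF_in − (266000) = 334700 − 266000 = 68700 km³/yr.
τ = M / F = 13000 / 68700 = 0.1892 yr.

0.19 yr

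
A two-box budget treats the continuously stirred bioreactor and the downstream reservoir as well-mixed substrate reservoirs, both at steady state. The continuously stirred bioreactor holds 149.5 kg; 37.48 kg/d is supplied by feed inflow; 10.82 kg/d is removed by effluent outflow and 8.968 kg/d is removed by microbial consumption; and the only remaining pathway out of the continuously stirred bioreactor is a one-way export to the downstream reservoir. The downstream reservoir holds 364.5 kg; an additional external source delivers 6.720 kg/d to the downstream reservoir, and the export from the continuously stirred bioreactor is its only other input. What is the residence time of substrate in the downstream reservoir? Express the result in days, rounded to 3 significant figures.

14.9 d

Balance the continuously stirred bioreactor: ΣF_in = 37.480 kg/d.
Export to the downstream reservoir = ΣF_in − (10.82 + 8.968) = 17.692 kg/d.
Total input to the downstream reservoir = 17.692 + 6.720 = 24.412 kg/d; at steady state this equals its total output.
τ = M / F = 364.5 / 24.412 = 14.93 d.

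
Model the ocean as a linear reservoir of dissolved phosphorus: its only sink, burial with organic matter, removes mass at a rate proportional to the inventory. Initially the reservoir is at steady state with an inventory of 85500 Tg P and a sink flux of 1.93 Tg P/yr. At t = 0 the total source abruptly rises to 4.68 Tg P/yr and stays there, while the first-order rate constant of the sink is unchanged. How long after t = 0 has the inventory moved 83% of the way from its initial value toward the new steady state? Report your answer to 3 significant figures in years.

78500 yr

τ = M₀/F₀ = 85500/1.93 = 44300 yr.
The remaining gap fraction is e^(−t/τ); 83% covered ⇒ e^(−t/τ) = 0.170.
t = −τ ln(0.170) = 44300 × 1.772 = 78500 yr.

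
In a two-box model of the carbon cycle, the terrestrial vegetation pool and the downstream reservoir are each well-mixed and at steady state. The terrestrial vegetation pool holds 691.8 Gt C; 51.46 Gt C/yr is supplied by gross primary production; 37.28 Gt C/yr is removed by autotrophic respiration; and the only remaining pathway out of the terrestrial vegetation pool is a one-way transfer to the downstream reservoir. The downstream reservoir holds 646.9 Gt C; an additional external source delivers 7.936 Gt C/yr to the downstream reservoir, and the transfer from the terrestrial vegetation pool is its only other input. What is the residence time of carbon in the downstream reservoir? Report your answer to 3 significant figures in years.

29.3 yr

Balance the terrestrial vegetation pool: ΣF_in = 51.460 Gt C/yr.
Transfer to the downstream reservoir = ΣF_in − (37.28) = 14.180 Gt C/yr.
Total input to the downstream reservoir = 14.180 + 7.936 = 22.116 Gt C/yr; at steady state this equals its total output.
τ = M / F = 646.9 / 22.116 = 29.25 yr.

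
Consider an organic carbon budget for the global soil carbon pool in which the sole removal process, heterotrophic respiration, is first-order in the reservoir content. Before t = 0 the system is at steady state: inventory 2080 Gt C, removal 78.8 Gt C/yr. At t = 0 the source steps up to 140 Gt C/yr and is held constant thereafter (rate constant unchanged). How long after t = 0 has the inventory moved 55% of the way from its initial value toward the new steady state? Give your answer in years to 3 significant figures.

21.1 yr

τ = M₀/F₀ = 2080/78.8 = 26.40 yr.
The remaining gap fraction is e^(−t/τ); 55% covered ⇒ e^(−t/τ) = 0.450.
t = −τ ln(0.450) = 26.40 × 0.7985 = 21.08 yr.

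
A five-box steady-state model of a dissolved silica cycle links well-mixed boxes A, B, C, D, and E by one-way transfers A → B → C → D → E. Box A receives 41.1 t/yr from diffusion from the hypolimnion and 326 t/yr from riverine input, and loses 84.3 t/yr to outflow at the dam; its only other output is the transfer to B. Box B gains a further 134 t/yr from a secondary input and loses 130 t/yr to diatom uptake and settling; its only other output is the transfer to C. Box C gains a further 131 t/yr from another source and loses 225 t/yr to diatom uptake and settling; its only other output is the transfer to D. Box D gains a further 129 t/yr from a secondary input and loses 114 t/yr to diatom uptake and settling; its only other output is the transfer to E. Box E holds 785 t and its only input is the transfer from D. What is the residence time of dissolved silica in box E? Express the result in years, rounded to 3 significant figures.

3.78 yr

Box A: F(A→B) = (41.1 + 326) − 84.3 = 282.80 t/yr.
Box B: F(B→C) = (282.80 + 134) − 130 = 286.80 t/yr.
Box C: F(C→D) = (286.80 + 131) − 225 = 192.80 t/yr.
Box D: F(D→E) = (192.80 + 129) − 114 = 207.80 t/yr.
Box E throughput = its input = 207.80 t/yr; τ = 785 / 207.80 = 3.778 yr.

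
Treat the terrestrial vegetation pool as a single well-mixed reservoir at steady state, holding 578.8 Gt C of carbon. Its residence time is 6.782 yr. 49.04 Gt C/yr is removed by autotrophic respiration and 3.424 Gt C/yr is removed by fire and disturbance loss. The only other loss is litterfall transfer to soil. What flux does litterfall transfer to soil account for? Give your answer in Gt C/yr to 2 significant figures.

33 Gt C/yr

Total removal F = M/τ = 578.8 / 6.782 = 85.34 Gt C/yr.
Litterfall transfer to soil = F − (49.04 + 3.424) = 85.34 − 52.46 = 32.88 Gt C/yr.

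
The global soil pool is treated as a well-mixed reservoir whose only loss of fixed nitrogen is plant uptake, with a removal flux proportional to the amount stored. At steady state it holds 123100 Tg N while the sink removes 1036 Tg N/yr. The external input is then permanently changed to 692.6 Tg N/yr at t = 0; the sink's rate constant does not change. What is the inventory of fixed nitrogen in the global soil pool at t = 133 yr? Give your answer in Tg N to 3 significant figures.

95600 Tg N

τ = M₀/F₀ = 123100/1036 = 118.8 yr; rate constant k = 1/τ.
New steady state M_∞ = F₁/k = F₁·τ = 692.6 × 118.8 = 82296 Tg N.
M(t) = M_∞ + (M₀ − M_∞)·e^(−t/τ); t/τ = 133/118.8 = 1.119, so e^(−t/τ) = 0.3265.
M(t) = 82296 + 40800 × 0.3265 = 95619 Tg N.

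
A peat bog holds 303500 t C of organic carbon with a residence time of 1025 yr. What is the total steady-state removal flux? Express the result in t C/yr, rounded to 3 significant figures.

F = M / τ = 303500 / 1025 = 296.1 t C/yr.

296 t C/yr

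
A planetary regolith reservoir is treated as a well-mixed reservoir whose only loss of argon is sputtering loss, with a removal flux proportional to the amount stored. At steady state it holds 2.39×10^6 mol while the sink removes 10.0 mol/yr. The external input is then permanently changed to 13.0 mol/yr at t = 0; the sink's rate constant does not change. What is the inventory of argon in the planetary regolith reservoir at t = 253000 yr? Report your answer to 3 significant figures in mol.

2.86×10^6 mol

τ = M₀/F₀ = 2.39×10^6/10.0 = 239000 yr; rate constant k = 1/τ.
New steady state M_∞ = F₁/k = F₁·τ = 13.0 × 239000 = 3.1070×10^6 mol.
M(t) = M_∞ + (M₀ − M_∞)·e^(−t/τ); t/τ = 253000/239000 = 1.059, so e^(−t/τ) = 0.3469.
M(t) = 3.1070×10^6 − 717000 × 0.3469 = 2.8582×10^6 mol.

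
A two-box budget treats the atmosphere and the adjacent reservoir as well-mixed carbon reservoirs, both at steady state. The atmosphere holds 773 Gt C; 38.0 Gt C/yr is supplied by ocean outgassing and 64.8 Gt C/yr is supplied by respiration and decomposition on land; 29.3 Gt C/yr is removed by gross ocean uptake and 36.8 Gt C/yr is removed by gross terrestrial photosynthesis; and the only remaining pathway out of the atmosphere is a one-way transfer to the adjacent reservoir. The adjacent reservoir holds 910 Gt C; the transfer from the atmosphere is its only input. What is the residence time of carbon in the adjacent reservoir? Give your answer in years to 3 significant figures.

24.8 yr

Balance the atmosphere: ΣF_in = 38.0 + 64.8 = 102.80 Gt C/yr.
Transfer to the adjacent reservoir = ΣF_in − (29.3 + 36.8) = 36.700 Gt C/yr.
At steady state the output of the adjacent reservoir equals its input, 36.700 Gt C/yr.
τ = M / F = 910 / 36.700 = 24.80 yr.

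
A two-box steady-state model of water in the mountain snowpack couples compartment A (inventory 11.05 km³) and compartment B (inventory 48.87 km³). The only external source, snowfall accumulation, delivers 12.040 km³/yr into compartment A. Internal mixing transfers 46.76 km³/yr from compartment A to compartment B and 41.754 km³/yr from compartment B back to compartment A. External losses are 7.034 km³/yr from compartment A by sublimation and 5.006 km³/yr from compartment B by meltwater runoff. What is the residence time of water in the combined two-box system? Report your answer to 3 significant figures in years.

4.98 yr

Residence time in the combined system uses the total inventory and the total *external* removal — internal exchanges between the two boxes cancel.
M_total = 11.05 + 48.87 = 59.920 km³.
ΣF_external_out = 7.034 + 5.006 = 12.040 km³/yr.
τ = M_total / ΣF_ext = 59.920 / 12.040 = 4.977 yr.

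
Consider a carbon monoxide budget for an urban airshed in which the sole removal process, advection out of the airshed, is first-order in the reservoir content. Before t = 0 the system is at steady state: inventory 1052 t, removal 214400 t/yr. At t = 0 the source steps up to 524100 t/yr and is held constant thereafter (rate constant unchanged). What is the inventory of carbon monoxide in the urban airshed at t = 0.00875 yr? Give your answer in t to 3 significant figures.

2320 t

τ = M₀/F₀ = 1052/214400 = 0.004907 yr; rate constant k = 1/τ.
New steady state M_∞ = F₁/k = F₁·τ = 524100 × 0.004907 = 2571.6 t.
M(t) = M_∞ + (M₀ − M_∞)·e^(−t/τ); t/τ = 0.00875/0.004907 = 1.783, so e^(−t/τ) = 0.1681.
M(t) = 2571.6 − 1520 × 0.1681 = 2316.2 t.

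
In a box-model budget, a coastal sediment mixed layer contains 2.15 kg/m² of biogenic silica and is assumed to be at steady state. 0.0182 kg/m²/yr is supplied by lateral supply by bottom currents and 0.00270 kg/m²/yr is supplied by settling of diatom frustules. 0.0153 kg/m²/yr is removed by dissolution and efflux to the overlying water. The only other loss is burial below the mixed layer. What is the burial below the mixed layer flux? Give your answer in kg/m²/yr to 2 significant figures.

0.0056 kg/m²/yr

At steady state ΣF_in = ΣF_out.
ΣF_in = 0.0182 + 0.00270 = 0.020900 kg/m²/yr.
Burial below the mixed layer flux = ΣF_in − (0.0153) = 0.020900 − 0.01530 = 0.005600 kg/m²/yr.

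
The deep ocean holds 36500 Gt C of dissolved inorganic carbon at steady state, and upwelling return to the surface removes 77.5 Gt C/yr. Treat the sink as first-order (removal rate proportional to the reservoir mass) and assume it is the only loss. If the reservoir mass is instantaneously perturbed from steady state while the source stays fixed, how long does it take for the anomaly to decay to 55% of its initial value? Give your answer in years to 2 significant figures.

For a linear reservoir the anomaly decays as exp(−t/τ) with τ = M/F = 36500/77.5 = 471.0 yr.
exp(−t/τ) = 0.55 ⇒ t = −τ ln(0.55) = 471.0 × 0.5978 = 281.6 yr.

280 yr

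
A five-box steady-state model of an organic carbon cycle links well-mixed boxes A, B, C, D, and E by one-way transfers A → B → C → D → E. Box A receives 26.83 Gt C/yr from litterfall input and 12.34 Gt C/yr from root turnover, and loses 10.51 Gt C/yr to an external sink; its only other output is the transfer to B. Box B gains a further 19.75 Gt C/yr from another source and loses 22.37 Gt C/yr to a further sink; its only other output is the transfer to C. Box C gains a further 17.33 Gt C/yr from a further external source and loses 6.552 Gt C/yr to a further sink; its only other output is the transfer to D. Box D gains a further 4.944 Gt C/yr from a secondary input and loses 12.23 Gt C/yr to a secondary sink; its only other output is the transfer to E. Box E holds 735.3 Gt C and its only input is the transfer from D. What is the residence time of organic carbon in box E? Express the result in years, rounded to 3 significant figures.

24.9 yr

Box A: F(A→B) = (26.83 + 12.34) − 10.51 = 28.660 Gt C/yr.
Box B: F(B→C) = (28.660 + 19.75) − 22.37 = 26.040 Gt C/yr.
Box C: F(C→D) = (26.040 + 17.33) − 6.552 = 36.818 Gt C/yr.
Box D: F(D→E) = (36.818 + 4.944) − 12.23 = 29.532 Gt C/yr.
Box E throughput = its input = 29.532 Gt C/yr; τ = 735.3 / 29.532 = 24.90 yr.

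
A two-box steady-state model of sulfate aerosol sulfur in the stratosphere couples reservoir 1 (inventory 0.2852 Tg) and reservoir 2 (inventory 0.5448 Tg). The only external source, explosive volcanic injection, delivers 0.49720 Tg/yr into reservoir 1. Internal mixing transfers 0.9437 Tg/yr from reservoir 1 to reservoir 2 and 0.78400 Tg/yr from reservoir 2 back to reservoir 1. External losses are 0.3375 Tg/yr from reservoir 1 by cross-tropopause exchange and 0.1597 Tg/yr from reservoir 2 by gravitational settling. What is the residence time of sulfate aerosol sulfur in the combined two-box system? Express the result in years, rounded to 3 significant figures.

For the system as a whole, the A↔B exchange is internal and contributes nothing to the throughput; only the external sinks remove mass.
M_total = 0.2852 + 0.5448 = 0.83000 Tg.
ΣF_external_out = 0.3375 + 0.1597 = 0.49720 Tg/yr.
τ = M_total / ΣF_ext = 0.83000 / 0.49720 = 1.669 yr.

1.67 yr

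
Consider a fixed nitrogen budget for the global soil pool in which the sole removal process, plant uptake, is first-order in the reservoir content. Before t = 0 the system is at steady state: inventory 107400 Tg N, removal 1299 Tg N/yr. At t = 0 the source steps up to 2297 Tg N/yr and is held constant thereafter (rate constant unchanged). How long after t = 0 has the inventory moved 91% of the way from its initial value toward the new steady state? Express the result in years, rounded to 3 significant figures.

τ = M₀/F₀ = 107400/1299 = 82.68 yr.
The remaining gap fraction is e^(−t/τ); 91% covered ⇒ e^(−t/τ) = 0.0900.
t = −τ ln(0.0900) = 82.68 × 2.408 = 199.1 yr.

199 yr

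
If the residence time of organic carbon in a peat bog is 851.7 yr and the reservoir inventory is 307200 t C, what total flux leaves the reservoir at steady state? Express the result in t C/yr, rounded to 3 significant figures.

361 t C/yr

F = M / τ = 307200 / 851.7 = 360.7 t C/yr.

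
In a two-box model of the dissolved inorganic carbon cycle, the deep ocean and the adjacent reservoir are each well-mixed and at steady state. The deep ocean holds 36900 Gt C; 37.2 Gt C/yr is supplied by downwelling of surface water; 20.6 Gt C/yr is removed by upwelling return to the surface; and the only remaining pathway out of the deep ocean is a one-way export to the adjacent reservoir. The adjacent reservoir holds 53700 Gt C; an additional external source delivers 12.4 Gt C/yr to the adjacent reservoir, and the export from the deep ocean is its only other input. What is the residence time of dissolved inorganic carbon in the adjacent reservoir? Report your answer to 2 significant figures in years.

Balance the deep ocean: ΣF_in = 37.200 Gt C/yr.
Export to the adjacent reservoir = ΣF_in − (20.6) = 16.600 Gt C/yr.
Total input to the adjacent reservoir = 16.600 + 12.4 = 29.000 Gt C/yr; at steady state this equals its total output.
τ = M / F = 53700 / 29.000 = 1852 yr.

1900 yr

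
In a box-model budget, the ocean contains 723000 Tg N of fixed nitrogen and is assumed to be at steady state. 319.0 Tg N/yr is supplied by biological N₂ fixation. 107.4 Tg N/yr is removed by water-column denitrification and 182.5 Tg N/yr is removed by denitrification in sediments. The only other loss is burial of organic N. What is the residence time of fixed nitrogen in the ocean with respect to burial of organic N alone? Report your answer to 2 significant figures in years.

At steady state ΣF_in = ΣF_out.
ΣF_in = 319.00 Tg N/yr.
Burial of organic N flux = ΣF_in − (107.4 + 182.5) = 319.00 − 289.9 = 29.10 Tg N/yr.
τ = M / F = 723000 / 29.10 = 24850 yr.

25000 yr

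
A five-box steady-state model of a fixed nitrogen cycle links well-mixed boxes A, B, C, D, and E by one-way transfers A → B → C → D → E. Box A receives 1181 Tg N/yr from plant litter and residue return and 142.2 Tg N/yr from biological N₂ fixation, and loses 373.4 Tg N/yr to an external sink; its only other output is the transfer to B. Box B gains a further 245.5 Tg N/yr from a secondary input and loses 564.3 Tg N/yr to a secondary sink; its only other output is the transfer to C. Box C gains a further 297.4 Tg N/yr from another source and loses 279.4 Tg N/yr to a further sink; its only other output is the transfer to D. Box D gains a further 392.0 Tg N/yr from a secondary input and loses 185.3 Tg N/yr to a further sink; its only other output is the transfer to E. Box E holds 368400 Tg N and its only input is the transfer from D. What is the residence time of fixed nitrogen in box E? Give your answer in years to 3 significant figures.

431 yr

Box A: F(A→B) = (1181 + 142.2) − 373.4 = 949.80 Tg N/yr.
Box B: F(B→C) = (949.80 + 245.5) − 564.3 = 631.00 Tg N/yr.
Box C: F(C→D) = (631.00 + 297.4) − 279.4 = 649.00 Tg N/yr.
Box D: F(D→E) = (649.00 + 392.0) − 185.3 = 855.70 Tg N/yr.
Box E throughput = its input = 855.70 Tg N/yr; τ = 368400 / 855.70 = 430.5 yr.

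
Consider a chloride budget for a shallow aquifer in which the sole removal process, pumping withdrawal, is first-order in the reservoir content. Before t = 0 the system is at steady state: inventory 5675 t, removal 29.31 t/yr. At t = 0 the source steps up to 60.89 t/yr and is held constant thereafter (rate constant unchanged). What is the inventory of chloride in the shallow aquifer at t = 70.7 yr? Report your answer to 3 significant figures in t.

7550 t

The sink rate constant is k = F₀/M₀ = 29.31/5675 = 0.005165 yr⁻¹.
Solving dM/dt = F₁ − kM with M(0) = M₀ gives M(t) = F₁/k + (M₀ − F₁/k)·e^(−kt).
F₁/k = 60.89/0.005165 = 11790 t; kt = 0.005165 × 70.7 = 0.3651, e^(−kt) = 0.6941.
M(70.7) = 11790 + (5675 − 11790) × 0.6941 = 11790 − 4244 = 7545.5 t.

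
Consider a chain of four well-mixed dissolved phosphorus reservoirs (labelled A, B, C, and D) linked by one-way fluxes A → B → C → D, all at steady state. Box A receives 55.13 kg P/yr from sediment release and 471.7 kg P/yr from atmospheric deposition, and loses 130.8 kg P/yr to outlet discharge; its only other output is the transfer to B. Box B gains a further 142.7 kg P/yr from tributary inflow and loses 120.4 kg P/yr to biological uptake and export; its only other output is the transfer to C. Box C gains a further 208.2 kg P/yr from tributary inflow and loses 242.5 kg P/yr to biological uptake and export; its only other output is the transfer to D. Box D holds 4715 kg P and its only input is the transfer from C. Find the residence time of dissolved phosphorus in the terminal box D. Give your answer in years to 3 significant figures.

12.3 yr

Box A: F(A→B) = (55.13 + 471.7) − 130.8 = 396.03 kg P/yr.
Box B: F(B→C) = (396.03 + 142.7) − 120.4 = 418.33 kg P/yr.
Box C: F(C→D) = (418.33 + 208.2) − 242.5 = 384.03 kg P/yr.
Box D throughput = its input = 384.03 kg P/yr; τ = 4715 / 384.03 = 12.28 yr.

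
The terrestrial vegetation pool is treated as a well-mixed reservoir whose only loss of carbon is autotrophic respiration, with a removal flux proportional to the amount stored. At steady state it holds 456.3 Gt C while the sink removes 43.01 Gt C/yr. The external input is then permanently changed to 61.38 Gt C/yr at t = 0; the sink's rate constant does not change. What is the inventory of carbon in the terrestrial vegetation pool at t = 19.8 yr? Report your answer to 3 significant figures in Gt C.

τ = M₀/F₀ = 456.3/43.01 = 10.61 yr; rate constant k = 1/τ.
New steady state M_∞ = F₁/k = F₁·τ = 61.38 × 10.61 = 651.19 Gt C.
M(t) = M_∞ + (M₀ − M_∞)·e^(−t/τ); t/τ = 19.8/10.61 = 1.866, so e^(−t/τ) = 0.1547.
M(t) = 651.19 − 194.9 × 0.1547 = 621.04 Gt C.

621 Gt C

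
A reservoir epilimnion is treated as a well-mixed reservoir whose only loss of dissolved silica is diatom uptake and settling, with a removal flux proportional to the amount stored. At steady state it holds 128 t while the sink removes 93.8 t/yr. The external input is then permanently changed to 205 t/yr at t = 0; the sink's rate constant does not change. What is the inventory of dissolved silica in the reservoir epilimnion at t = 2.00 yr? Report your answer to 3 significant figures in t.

245 t

Residence time τ = M₀/F₀ = 1.365 yr. The eventual steady state is M_∞ = M₀·(F₁/F₀) = 128 × 205/93.8 = 279.74 t.
The anomaly ΔM(t) = M(t) − M_∞ decays as ΔM₀·e^(−t/τ) with ΔM₀ = 128 − 279.74 = −151.7 t.
At t = 2.00 yr, e^(−t/τ) = e^(−1.466) = 0.2309, so ΔM = −35.04 t and M = 279.74 − 35.04 = 244.70 t.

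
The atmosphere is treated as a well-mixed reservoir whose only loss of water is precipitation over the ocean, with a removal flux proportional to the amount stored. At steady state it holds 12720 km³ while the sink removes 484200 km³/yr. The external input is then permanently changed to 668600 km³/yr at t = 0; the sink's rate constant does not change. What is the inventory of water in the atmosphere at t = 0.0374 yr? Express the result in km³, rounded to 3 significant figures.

16400 km³

The sink rate constant is k = F₀/M₀ = 484200/12720 = 38.07 yr⁻¹.
Solving dM/dt = F₁ − kM with M(0) = M₀ gives M(t) = F₁/k + (M₀ − F₁/k)·e^(−kt).
F₁/k = 668600/38.07 = 17564 km³; kt = 38.07 × 0.0374 = 1.424, e^(−kt) = 0.2408.
M(0.0374) = 17564 + (12720 − 17564) × 0.2408 = 17564 − 1167 = 16398 km³.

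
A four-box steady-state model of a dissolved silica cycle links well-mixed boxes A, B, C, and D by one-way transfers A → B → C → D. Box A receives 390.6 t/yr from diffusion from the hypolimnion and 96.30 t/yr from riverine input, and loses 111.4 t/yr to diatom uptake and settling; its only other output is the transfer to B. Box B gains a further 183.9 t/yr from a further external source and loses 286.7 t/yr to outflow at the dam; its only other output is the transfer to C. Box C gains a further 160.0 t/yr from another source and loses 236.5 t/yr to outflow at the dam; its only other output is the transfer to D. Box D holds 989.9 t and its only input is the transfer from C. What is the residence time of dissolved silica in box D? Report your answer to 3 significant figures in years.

Box A: F(A→B) = (390.6 + 96.30) − 111.4 = 375.50 t/yr.
Box B: F(B→C) = (375.50 + 183.9) − 286.7 = 272.70 t/yr.
Box C: F(C→D) = (272.70 + 160.0) − 236.5 = 196.20 t/yr.
Box D throughput = its input = 196.20 t/yr; τ = 989.9 / 196.20 = 5.045 yr.

5.05 yr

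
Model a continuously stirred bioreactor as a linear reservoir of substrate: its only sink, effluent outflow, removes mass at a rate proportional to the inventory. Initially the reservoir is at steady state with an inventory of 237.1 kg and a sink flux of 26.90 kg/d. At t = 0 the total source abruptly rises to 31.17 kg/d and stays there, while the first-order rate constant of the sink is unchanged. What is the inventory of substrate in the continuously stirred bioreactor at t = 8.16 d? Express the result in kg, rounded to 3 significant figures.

The sink rate constant is k = F₀/M₀ = 26.90/237.1 = 0.1135 d⁻¹.
Solving dM/dt = F₁ − kM with M(0) = M₀ gives M(t) = F₁/k + (M₀ − F₁/k)·e^(−kt).
F₁/k = 31.17/0.1135 = 274.74 kg; kt = 0.1135 × 8.16 = 0.9258, e^(−kt) = 0.3962.
M(8.16) = 274.74 + (237.1 − 274.74) × 0.3962 = 274.74 − 14.91 = 259.82 kg.

260 kg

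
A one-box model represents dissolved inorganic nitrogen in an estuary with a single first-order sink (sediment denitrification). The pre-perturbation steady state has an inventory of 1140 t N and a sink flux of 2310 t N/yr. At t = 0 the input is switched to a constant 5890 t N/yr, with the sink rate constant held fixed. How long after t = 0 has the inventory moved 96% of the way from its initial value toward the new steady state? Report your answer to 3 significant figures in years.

1.59 yr

τ = M₀/F₀ = 1140/2310 = 0.4935 yr.
The remaining gap fraction is e^(−t/τ); 96% covered ⇒ e^(−t/τ) = 0.0400.
t = −τ ln(0.0400) = 0.4935 × 3.219 = 1.589 yr.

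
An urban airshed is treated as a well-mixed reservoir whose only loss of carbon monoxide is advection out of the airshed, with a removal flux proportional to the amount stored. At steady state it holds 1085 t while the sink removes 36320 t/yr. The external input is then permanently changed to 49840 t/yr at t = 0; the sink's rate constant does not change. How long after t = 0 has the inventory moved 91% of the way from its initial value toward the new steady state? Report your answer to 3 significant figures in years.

0.0719 yr

τ = M₀/F₀ = 1085/36320 = 0.02987 yr.
The remaining gap fraction is e^(−t/τ); 91% covered ⇒ e^(−t/τ) = 0.0900.
t = −τ ln(0.0900) = 0.02987 × 2.408 = 0.07193 yr.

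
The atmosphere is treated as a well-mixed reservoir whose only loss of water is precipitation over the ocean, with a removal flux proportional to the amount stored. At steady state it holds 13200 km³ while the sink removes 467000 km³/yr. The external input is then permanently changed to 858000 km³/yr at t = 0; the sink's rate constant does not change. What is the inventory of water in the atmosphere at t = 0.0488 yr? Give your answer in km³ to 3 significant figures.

22300 km³

Residence time τ = M₀/F₀ = 0.02827 yr. The eventual steady state is M_∞ = M₀·(F₁/F₀) = 13200 × 858000/467000 = 24252 km³.
The anomaly ΔM(t) = M(t) − M_∞ decays as ΔM₀·e^(−t/τ) with ΔM₀ = 13200 − 24252 = −11050 km³.
At t = 0.0488 yr, e^(−t/τ) = e^(−1.726) = 0.1779, so ΔM = −1966 km³ and M = 24252 − 1966 = 22286 km³.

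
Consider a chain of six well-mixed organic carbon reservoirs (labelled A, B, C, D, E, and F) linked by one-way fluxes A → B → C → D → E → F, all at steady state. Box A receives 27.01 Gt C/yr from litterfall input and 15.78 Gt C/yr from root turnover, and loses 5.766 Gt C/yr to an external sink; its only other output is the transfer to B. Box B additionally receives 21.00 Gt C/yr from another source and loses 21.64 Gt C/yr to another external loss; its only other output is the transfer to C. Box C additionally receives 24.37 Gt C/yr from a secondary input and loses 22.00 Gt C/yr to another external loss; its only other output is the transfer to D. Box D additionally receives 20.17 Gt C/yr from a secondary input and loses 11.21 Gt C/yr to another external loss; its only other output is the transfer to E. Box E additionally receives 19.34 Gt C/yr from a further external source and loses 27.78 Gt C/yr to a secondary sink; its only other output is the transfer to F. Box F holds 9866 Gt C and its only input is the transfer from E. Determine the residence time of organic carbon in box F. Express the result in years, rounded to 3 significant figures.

251 yr

Box A: F(A→B) = (27.01 + 15.78) − 5.766 = 37.024 Gt C/yr.
Box B: F(B→C) = (37.024 + 21.00) − 21.64 = 36.384 Gt C/yr.
Box C: F(C→D) = (36.384 + 24.37) − 22.00 = 38.754 Gt C/yr.
Box D: F(D→E) = (38.754 + 20.17) − 11.21 = 47.714 Gt C/yr.
Box E: F(E→F) = (47.714 + 19.34) − 27.78 = 39.274 Gt C/yr.
Box F throughput = its input = 39.274 Gt C/yr; τ = 9866 / 39.274 = 251.2 yr.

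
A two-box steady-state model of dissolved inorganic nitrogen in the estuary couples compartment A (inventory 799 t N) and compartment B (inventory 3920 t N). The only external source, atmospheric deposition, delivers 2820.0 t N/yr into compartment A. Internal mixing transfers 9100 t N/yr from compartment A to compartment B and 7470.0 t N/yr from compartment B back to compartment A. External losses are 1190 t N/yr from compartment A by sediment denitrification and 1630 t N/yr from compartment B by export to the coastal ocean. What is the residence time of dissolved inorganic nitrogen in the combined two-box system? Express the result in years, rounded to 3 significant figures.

For the system as a whole, the A↔B exchange is internal and contributes nothing to the throughput; only the external sinks remove mass.
M_total = 799 + 3920 = 4719.0 t N.
ΣF_external_out = 1190 + 1630 = 2820.0 t N/yr.
τ = M_total / ΣF_ext = 4719.0 / 2820.0 = 1.673 yr.

1.67 yr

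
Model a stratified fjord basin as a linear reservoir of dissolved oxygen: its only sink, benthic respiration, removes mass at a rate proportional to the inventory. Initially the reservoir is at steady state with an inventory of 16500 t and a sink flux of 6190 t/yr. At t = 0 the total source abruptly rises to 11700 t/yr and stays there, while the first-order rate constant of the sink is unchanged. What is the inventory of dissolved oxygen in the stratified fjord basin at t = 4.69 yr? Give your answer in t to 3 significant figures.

28700 t

τ = M₀/F₀ = 16500/6190 = 2.666 yr; rate constant k = 1/τ.
New steady state M_∞ = F₁/k = F₁·τ = 11700 × 2.666 = 31187 t.
M(t) = M_∞ + (M₀ − M_∞)·e^(−t/τ); t/τ = 4.69/2.666 = 1.759, so e^(−t/τ) = 0.1721.
M(t) = 31187 − 14690 × 0.1721 = 28659 t.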